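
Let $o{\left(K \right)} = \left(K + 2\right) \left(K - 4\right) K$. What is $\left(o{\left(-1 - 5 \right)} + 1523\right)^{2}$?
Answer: $1646089$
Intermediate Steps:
$o{\left(K \right)} = K \left(-4 + K\right) \left(2 + K\right)$ ($o{\left(K \right)} = \left(2 + K\right) \left(-4 + K\right) K = \left(-4 + K\right) \left(2 + K\right) K = K \left(-4 + K\right) \left(2 + K\right)$)
$\left(o{\left(-1 - 5 \right)} + 1523\right)^{2} = \left(\left(-1 - 5\right) \left(-8 + \left(-1 - 5\right)^{2} - 2 \left(-1 - 5\right)\right) + 1523\right)^{2} = \left(- 6 \left(-8 + \left(-6\right)^{2} - -12\right) + 1523\right)^{2} = \left(- 6 \left(-8 + 36 + 12\right) + 1523\right)^{2} = \left(\left(-6\right) 40 + 1523\right)^{2} = \left(-240 + 1523\right)^{2} = 1283^{2} = 1646089$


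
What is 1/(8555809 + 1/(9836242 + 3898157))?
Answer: 13734399/117508894573792 ≈ 1.1688e-7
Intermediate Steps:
1/(8555809 + 1/(9836242 + 3898157)) = 1/(8555809 + 1/13734399) = 1/(117508894573792/13734399) = 13734399/117508894573792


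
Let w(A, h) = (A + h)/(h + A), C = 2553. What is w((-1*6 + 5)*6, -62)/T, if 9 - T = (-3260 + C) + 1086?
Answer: -1/370 ≈ -0.0027027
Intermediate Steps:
T = -370 (T = 9 - ((-3260 + 2553) + 1086) = 9 - (-707 + 1086) = 9 - 1*379 = 9 - 379 = -370)
w(A, h) = 1 (w(A, h) = (A + h)/(A + h) = 1)
w((-1*6 + 5)*6, -62)/T = 1/(-370) = 1*(-1/370) = -1/370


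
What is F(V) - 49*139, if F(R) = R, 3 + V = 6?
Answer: -6808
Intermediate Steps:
V = 3 (V = -3 + 6 = 3)
F(V) - 49*139 = 3 - 49*139 = 3 - 6811 = -6808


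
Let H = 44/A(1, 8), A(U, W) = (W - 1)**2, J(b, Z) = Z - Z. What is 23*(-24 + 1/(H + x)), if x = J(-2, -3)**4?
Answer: -23161/44 ≈ -526.39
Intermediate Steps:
J(b, Z) = 0
A(U, W) = (-1 + W)**2
x = 0 (x = 0**4 = 0)
H = 44/49 (H = 44/((-1 + 8)**2) = 44/(7**2) = 44/49 ≈ 0.89796)
23*(-24 + 1/(H + x)) = 23*(-24 + 1/(44/49 + 0)) = 23*(-24 + 1/(44/49)) = 23*(-24 + 49/44) = 23*(-1007/44) = -23161/44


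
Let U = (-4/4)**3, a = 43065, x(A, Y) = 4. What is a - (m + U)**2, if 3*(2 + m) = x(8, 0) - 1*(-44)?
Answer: 42896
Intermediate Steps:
m = 14 (m = -2 + (4 - 1*(-44))/3 = -2 + (4 + 44)/3 = -2 + (1/3)*48 = -2 + 16 = 14)
U = -1 (U = (-4*1/4)**3 = (-1)**3 = -1)
a - (m + U)**2 = 43065 - (14 - 1)**2 = 43065 - 1*13**2 = 43065 - 1*169 = 43065 - 169 = 42896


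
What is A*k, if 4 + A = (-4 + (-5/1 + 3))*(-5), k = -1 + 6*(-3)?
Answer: -494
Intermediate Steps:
k = -19 (k = -1 - 18 = -19)
A = 26 (A = -4 + (-4 + (-5/1 + 3))*(-5) = -4 + (-4 + (-5*1 + 3))*(-5) = -4 + (-4 + (-5 + 3))*(-5) = -4 + (-4 - 2)*(-5) = -4 - 6*(-5) = -4 + 30 = 26)
A*k = 26*(-19) = -494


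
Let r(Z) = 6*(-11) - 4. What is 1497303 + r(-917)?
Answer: 1497233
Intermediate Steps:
r(Z) = -70 (r(Z) = -66 - 4 = -70)
1497303 + r(-917) = 1497303 - 70 = 1497233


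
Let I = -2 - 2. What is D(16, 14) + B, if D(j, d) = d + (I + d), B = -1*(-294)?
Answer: 318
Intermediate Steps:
I = -4
B = 294
D(j, d) = -4 + 2*d (D(j, d) = d + (-4 + d) = -4 + 2*d)
D(16, 14) + B = (-4 + 2*14) + 294 = (-4 + 28) + 294 = 24 + 294 = 318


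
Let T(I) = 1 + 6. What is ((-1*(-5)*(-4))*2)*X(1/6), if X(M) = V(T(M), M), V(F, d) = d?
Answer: -20/3 ≈ -6.6667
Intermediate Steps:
T(I) = 7
X(M) = M
((-1*(-5)*(-4))*2)*X(1/6) = ((-1*(-5)*(-4))*2)/6 = ((5*(-4))*2)*(⅙) = -20*2*(⅙) = -40*⅙ = -20/3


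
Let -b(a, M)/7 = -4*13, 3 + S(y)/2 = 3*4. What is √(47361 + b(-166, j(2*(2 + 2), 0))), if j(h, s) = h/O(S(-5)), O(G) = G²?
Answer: 5*√1909 ≈ 218.46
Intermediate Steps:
S(y) = 18 (S(y) = -6 + 2*(3*4) = -6 + 2*12 = -6 + 24 = 18)
j(h, s) = h/324 (j(h, s) = h/(18²) = h/324)
b(a, M) = 364 (b(a, M) = -(-28)*13 = -7*(-52) = 364)
√(47361 + b(-166, j(2*(2 + 2), 0))) = √(47361 + 364) = √47725 = 5*√1909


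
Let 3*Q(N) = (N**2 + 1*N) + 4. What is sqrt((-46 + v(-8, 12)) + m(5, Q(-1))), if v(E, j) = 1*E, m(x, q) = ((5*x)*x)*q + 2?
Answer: 2*sqrt(258)/3 ≈ 10.708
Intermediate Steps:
Q(N) = 4/3 + N/3 + N**2/3 (Q(N) = ((N**2 + 1*N) + 4)/3 = ((N**2 + N) + 4)/3 = ((N + N**2) + 4)/3 = (4 + N + N**2)/3 = 4/3 + N/3 + N**2/3)
m(x, q) = 2 + 5*q*x**2 (m(x, q) = (5*x**2)*q + 2 = 5*q*x**2 + 2 = 2 + 5*q*x**2)
v(E, j) = E
sqrt((-46 + v(-8, 12)) + m(5, Q(-1))) = sqrt((-46 - 8) + (2 + 5*(4/3 + (1/3)*(-1) + (1/3)*(-1)**2)*5**2)) = sqrt(-54 + (2 + 5*(4/3 - 1/3 + (1/3)*1)*25)) = sqrt(-54 + (2 + 5*(4/3 - 1/3 + 1/3)*25)) = sqrt(-54 + (2 + 5*(4/3)*25)) = sqrt(-54 + (2 + 500/3)) = sqrt(-54 + 506/3) = sqrt(344/3) = 2*sqrt(258)/3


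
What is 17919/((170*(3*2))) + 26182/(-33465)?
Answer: 38196913/2275620 ≈ 16.785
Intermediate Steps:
17919/((170*(3*2))) + 26182/(-33465) = 17919/((170*6)) + 26182*(-1/33465) = 17919/1020 - 26182/33465 = 17919*(1/1020) - 26182/33465 = 5973/340 - 26182/33465 = 38196913/2275620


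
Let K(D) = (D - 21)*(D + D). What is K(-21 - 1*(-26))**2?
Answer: 25600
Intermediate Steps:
K(D) = 2*D*(-21 + D) (K(D) = (-21 + D)*(2*D) = 2*D*(-21 + D))
K(-21 - 1*(-26))**2 = (2*(-21 - 1*(-26))*(-21 + (-21 - 1*(-26))))**2 = (2*(-21 + 26)*(-21 + (-21 + 26)))**2 = (2*5*(-21 + 5))**2 = (2*5*(-16))**2 = (-160)**2 = 25600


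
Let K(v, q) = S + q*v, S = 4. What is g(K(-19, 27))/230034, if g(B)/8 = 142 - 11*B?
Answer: 22964/115017 ≈ 0.19966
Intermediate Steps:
K(v, q) = 4 + q*v
g(B) = 1136 - 88*B (g(B) = 8*(142 - 11*B) = 1136 - 88*B)
g(K(-19, 27))/230034 = (1136 - 88*(4 + 27*(-19)))/230034 = (1136 - 88*(4 - 513))*(1/230034) = (1136 - 88*(-509))*(1/230034) = (1136 + 44792)*(1/230034) = 45928*(1/230034) = 22964/115017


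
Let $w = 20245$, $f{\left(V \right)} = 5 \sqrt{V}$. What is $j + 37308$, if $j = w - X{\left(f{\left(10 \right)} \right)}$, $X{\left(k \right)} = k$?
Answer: $57553 - 5 \sqrt{10} \approx 57537.0$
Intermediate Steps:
$j = 20245 - 5 \sqrt{10} \approx 20229.0$
$j + 37308 = \left(20245 - 5 \sqrt{10}\right) + 37308 = 57553 - 5 \sqrt{10}$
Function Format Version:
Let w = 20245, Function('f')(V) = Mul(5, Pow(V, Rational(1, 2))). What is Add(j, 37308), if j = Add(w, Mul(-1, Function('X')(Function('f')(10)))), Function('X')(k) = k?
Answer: Add(57553, Mul(-5, Pow(10, Rational(1, 2)))) ≈ 57537.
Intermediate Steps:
j = Add(20245, Mul(-5, Pow(10, Rational(1, 2)))) (j = Add(20245, Mul(-1, Mul(5, Pow(10, Rational(1, 2))))) = Add(20245, Mul(-5, Pow(10, Rational(1, 2)))) ≈ 20229.)
Add(j, 37308) = Add(Add(20245, Mul(-5, Pow(10, Rational(1, 2)))), 37308) = Add(57553, Mul(-5, Pow(10, Rational(1, 2))))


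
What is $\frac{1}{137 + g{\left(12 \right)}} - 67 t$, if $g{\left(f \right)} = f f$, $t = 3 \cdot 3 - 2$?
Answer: $- \frac{131788}{281} \approx -469.0$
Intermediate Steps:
$t = 7$ ($t = 9 - 2 = 7$)
$g{\left(f \right)} = f^{2}$
$\frac{1}{137 + g{\left(12 \right)}} - 67 t = \frac{1}{137 + 12^{2}} - 469 = \frac{1}{137 + 144} - 469 = \frac{1}{281} - 469 = - \frac{131788}{281}$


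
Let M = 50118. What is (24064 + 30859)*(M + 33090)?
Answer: 4570032984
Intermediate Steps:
(24064 + 30859)*(M + 33090) = (24064 + 30859)*(50118 + 33090) = 54923*83208 = 4570032984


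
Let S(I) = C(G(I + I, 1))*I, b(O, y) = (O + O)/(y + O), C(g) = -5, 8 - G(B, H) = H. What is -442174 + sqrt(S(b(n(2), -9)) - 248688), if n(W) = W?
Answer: -442174 + 2*I*sqrt(3046393)/7 ≈ -4.4217e+5 + 498.68*I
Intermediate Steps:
G(B, H) = 8 - H
b(O, y) = 2*O/(O + y) (b(O, y) = (2*O)/(O + y) = 2*O/(O + y))
S(I) = -5*I
-442174 + sqrt(S(b(n(2), -9)) - 248688) = -442174 + sqrt(-10*2/(2 - 9) - 248688) = -442174 + sqrt(-10*2/(-7) - 248688) = -442174 + sqrt(-10*2*(-1)/7 - 248688) = -442174 + sqrt(-5*(-4/7) - 248688) = -442174 + sqrt(20/7 - 248688) = -442174 + sqrt(-1740796/7) = -442174 + 2*I*sqrt(3046393)/7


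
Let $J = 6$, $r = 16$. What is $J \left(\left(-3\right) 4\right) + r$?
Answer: $-56$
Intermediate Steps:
$J \left(\left(-3\right) 4\right) + r = 6 \left(\left(-3\right) 4\right) + 16 = 6 \left(-12\right) + 16 = -72 + 16 = -56$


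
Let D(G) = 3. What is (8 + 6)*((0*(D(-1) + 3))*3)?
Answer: 0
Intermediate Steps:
(8 + 6)*((0*(D(-1) + 3))*3) = (8 + 6)*((0*(3 + 3))*3) = 14*((0*6)*3) = 14*(0*3) = 14*0 = 0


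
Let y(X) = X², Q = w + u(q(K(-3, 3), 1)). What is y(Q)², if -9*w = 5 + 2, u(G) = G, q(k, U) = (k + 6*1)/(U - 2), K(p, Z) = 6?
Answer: 174900625/6561 ≈ 26658.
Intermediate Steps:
q(k, U) = (6 + k)/(-2 + U) (q(k, U) = (k + 6)/(-2 + U) = (6 + k)/(-2 + U))
w = -7/9 (w = -(5 + 2)/9 = -⅑*7 = -7/9 ≈ -0.77778)
Q = -115/9 (Q = -7/9 + (6 + 6)/(-2 + 1) = -7/9 + 12/(-1) = -7/9 - 1*12 = -7/9 - 12 = -115/9 ≈ -12.778)
y(Q)² = ((-115/9)²)² = (13225/81)² = 174900625/6561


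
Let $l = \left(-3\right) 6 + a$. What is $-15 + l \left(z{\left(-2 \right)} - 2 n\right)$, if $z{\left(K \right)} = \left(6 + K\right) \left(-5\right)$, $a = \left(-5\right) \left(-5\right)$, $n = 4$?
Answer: $-211$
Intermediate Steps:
$a = 25$
$z{\left(K \right)} = -30 - 5 K$
$l = 7$ ($l = \left(-3\right) 6 + 25 = -18 + 25 = 7$)
$-15 + l \left(z{\left(-2 \right)} - 2 n\right) = -15 + 7 \left(\left(-30 - -10\right) - 8\right) = -15 + 7 \left(\left(-30 + 10\right) - 8\right) = -15 + 7 \left(-20 - 8\right) = -15 + 7 \left(-28\right) = -15 - 196 = -211$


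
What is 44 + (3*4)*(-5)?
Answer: -16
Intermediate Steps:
44 + (3*4)*(-5) = 44 + 12*(-5) = 44 - 60 = -16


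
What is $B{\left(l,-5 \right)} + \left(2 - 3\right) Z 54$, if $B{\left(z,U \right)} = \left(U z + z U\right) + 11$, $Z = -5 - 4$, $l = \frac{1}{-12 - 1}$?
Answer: $\frac{6471}{13} \approx 497.77$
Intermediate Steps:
$l = - \frac{1}{13}$ ($l = \frac{1}{-13} = - \frac{1}{13} \approx -0.076923$)
$Z = -9$
$B{\left(z,U \right)} = 11 + 2 U z$ ($B{\left(z,U \right)} = \left(U z + U z\right) + 11 = 2 U z + 11 = 11 + 2 U z$)
$B{\left(l,-5 \right)} + \left(2 - 3\right) Z 54 = \left(11 + 2 \left(-5\right) \left(- \frac{1}{13}\right)\right) + \left(2 - 3\right) \left(-9\right) 54 = \left(11 + \frac{10}{13}\right) + \left(-1\right) \left(-9\right) 54 = \frac{153}{13} + 9 \cdot 54 = \frac{153}{13} + 486 = \frac{6471}{13}$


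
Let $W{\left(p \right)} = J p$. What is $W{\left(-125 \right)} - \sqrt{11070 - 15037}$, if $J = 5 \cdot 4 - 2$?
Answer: $-2250 - i \sqrt{3967} \approx -2250.0 - 62.984 i$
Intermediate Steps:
$J = 18$ ($J = 20 - 2 = 18$)
$W{\left(p \right)} = 18 p$
$W{\left(-125 \right)} - \sqrt{11070 - 15037} = 18 \left(-125\right) - \sqrt{11070 - 15037} = -2250 - \sqrt{-3967} = -2250 - i \sqrt{3967}$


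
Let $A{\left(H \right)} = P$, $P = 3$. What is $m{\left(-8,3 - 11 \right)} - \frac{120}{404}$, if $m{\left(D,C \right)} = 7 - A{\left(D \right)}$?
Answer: $\frac{374}{101} \approx 3.703$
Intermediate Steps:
$A{\left(H \right)} = 3$
$m{\left(D,C \right)} = 4$ ($m{\left(D,C \right)} = 7 - 3 = 4$)
$m{\left(-8,3 - 11 \right)} - \frac{120}{404} = 4 - \frac{120}{404} = 4 - 120 \cdot \frac{1}{404} = 4 - \frac{30}{101} = \frac{374}{101}$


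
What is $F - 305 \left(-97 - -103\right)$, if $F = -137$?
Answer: $-1967$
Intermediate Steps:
$F - 305 \left(-97 - -103\right) = -137 - 305 \left(-97 - -103\right) = -137 - 305 \left(-97 + 103\right) = -137 - 1830 = -1967$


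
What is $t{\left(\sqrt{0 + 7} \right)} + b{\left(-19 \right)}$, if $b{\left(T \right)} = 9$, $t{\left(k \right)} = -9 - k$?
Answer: $- \sqrt{7} \approx -2.6458$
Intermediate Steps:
$t{\left(\sqrt{0 + 7} \right)} + b{\left(-19 \right)} = \left(-9 - \sqrt{0 + 7}\right) + 9 = \left(-9 - \sqrt{7}\right) + 9 = - \sqrt{7}$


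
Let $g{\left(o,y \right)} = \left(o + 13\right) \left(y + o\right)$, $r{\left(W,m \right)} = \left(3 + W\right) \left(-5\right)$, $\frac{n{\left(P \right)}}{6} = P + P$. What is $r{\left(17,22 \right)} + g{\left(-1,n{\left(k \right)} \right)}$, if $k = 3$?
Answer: $320$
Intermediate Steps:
$n{\left(P \right)} = 12 P$ ($n{\left(P \right)} = 6 \left(P + P\right) = 6 \cdot 2 P = 12 P$)
$r{\left(W,m \right)} = -15 - 5 W$
$g{\left(o,y \right)} = \left(13 + o\right) \left(o + y\right)$
$r{\left(17,22 \right)} + g{\left(-1,n{\left(k \right)} \right)} = \left(-15 - 85\right) + \left(\left(-1\right)^{2} + 13 \left(-1\right) + 13 \cdot 12 \cdot 3 - 12 \cdot 3\right) = \left(-15 - 85\right) + \left(1 - 13 + 13 \cdot 36 - 36\right) = -100 + \left(1 - 13 + 468 - 36\right) = -100 + 420 = 320$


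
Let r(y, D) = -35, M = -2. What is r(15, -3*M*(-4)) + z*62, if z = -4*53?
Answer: -13179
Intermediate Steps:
z = -212
r(15, -3*M*(-4)) + z*62 = -35 - 212*62 = -35 - 13144 = -13179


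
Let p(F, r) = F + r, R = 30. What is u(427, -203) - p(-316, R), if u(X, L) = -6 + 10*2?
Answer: 300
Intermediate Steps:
u(X, L) = 14 (u(X, L) = -6 + 20 = 14)
u(427, -203) - p(-316, R) = 14 - (-316 + 30) = 14 - 1*(-286) = 14 + 286 = 300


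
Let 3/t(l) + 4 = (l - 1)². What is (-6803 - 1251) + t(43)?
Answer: -14175037/1760 ≈ -8054.0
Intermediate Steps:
t(l) = 3/(-4 + (-1 + l)²) (t(l) = 3/(-4 + (l - 1)²) = 3/(-4 + (-1 + l)²))
(-6803 - 1251) + t(43) = (-6803 - 1251) + 3/(-4 + (-1 + 43)²) = -8054 + 3/(-4 + 42²) = -8054 + 3/(-4 + 1764) = -8054 + 3/1760 = -14175037/1760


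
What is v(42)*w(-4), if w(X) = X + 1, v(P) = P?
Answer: -126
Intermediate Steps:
w(X) = 1 + X
v(42)*w(-4) = 42*(1 - 4) = 42*(-3) = -126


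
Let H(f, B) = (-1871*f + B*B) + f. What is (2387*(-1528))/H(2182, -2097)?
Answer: -3647336/317069 ≈ -11.503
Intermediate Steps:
H(f, B) = B² - 1870*f (H(f, B) = (-1871*f + B²) + f = (B² - 1871*f) + f = B² - 1870*f)
(2387*(-1528))/H(2182, -2097) = (2387*(-1528))/((-2097)² - 1870*2182) = -3647336/(4397409 - 4080340) = -3647336/317069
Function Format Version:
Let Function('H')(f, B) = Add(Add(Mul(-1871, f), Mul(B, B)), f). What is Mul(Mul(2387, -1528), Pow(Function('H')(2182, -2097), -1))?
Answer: Rational(-3647336, 317069) ≈ -11.503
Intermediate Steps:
Function('H')(f, B) = Add(Pow(B, 2), Mul(-1870, f)) (Function('H')(f, B) = Add(Add(Mul(-1871, f), Pow(B, 2)), f) = Add(Add(Pow(B, 2), Mul(-1871, f)), f) = Add(Pow(B, 2), Mul(-1870, f)))
Mul(Mul(2387, -1528), Pow(Function('H')(2182, -2097), -1)) = Mul(Mul(2387, -1528), Pow(Add(Pow(-2097, 2), Mul(-1870, 2182)), -1)) = Mul(-3647336, Pow(Add(4397409, -4080340), -1)) = Mul(-3647336, Pow(317069, -1)) = Mul(-3647336, Rational(1, 317069)) = Rational(-3647336, 317069)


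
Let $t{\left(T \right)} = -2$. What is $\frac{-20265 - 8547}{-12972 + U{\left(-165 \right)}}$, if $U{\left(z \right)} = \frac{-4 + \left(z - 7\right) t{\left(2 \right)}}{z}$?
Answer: $\frac{237699}{107036} \approx 2.2207$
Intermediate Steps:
$U{\left(z \right)} = \frac{10 - 2 z}{z}$ ($U{\left(z \right)} = \frac{-4 + \left(z - 7\right) \left(-2\right)}{z} = \frac{-4 + \left(-7 + z\right) \left(-2\right)}{z} = \frac{-4 - \left(-14 + 2 z\right)}{z} = \frac{10 - 2 z}{z}$)
$\frac{-20265 - 8547}{-12972 + U{\left(-165 \right)}} = \frac{-20265 - 8547}{-12972 - \left(2 - \frac{10}{-165}\right)} = - \frac{28812}{-12972 + \left(-2 + 10 \left(- \frac{1}{165}\right)\right)} = - \frac{28812}{-12972 - \frac{68}{33}} = - \frac{28812}{- \frac{428144}{33}} = \left(-28812\right) \left(- \frac{33}{428144}\right) = \frac{237699}{107036}$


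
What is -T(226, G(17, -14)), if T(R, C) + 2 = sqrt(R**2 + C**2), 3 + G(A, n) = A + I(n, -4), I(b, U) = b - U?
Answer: 2 - 2*sqrt(12773) ≈ -224.04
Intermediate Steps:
G(A, n) = 1 + A + n (G(A, n) = -3 + (A + (n - 1*(-4))) = -3 + (A + (n + 4)) = -3 + (A + (4 + n)) = -3 + (4 + A + n) = 1 + A + n)
T(R, C) = -2 + sqrt(C**2 + R**2) (T(R, C) = -2 + sqrt(R**2 + C**2) = -2 + sqrt(C**2 + R**2))
-T(226, G(17, -14)) = -(-2 + sqrt((1 + 17 - 14)**2 + 226**2)) = -(-2 + sqrt(4**2 + 51076)) = -(-2 + sqrt(16 + 51076)) = -(-2 + sqrt(51092)) = -(-2 + 2*sqrt(12773)) = 2 - 2*sqrt(12773)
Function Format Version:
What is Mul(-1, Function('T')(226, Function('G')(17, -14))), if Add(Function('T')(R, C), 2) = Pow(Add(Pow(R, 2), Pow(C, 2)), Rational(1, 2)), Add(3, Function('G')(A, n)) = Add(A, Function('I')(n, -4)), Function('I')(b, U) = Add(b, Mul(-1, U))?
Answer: Add(2, Mul(-2, Pow(12773, Rational(1, 2)))) ≈ -224.04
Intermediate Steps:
Function('G')(A, n) = Add(1, A, n) (Function('G')(A, n) = Add(-3, Add(A, Add(n, Mul(-1, -4)))) = Add(-3, Add(A, Add(n, 4))) = Add(-3, Add(A, Add(4, n))) = Add(-3, Add(4, A, n)) = Add(1, A, n))
Function('T')(R, C) = Add(-2, Pow(Add(Pow(C, 2), Pow(R, 2)), Rational(1, 2))) (Function('T')(R, C) = Add(-2, Pow(Add(Pow(R, 2), Pow(C, 2)), Rational(1, 2))) = Add(-2, Pow(Add(Pow(C, 2), Pow(R, 2)), Rational(1, 2))))
Mul(-1, Function('T')(226, Function('G')(17, -14))) = Mul(-1, Add(-2, Pow(Add(Pow(Add(1, 17, -14), 2), Pow(226, 2)), Rational(1, 2)))) = Mul(-1, Add(-2, Pow(Add(Pow(4, 2), 51076), Rational(1, 2)))) = Mul(-1, Add(-2, Pow(Add(16, 51076), Rational(1, 2)))) = Mul(-1, Add(-2, Pow(51092, Rational(1, 2)))) = Mul(-1, Add(-2, Mul(2, Pow(12773, Rational(1, 2))))) = Add(2, Mul(-2, Pow(12773, Rational(1, 2))))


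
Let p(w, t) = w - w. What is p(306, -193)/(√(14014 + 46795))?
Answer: 0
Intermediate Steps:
p(w, t) = 0
p(306, -193)/(√(14014 + 46795)) = 0/(√(14014 + 46795)) = 0/(√60809) = 0/((7*√1241)) = 0*(√1241/8687) = 0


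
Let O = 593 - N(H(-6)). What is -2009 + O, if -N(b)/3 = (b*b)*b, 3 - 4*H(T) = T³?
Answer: 31419753/64 ≈ 4.9093e+5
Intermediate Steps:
H(T) = ¾ - T³/4
N(b) = -3*b³ (N(b) = -3*b*b*b = -3*b²*b = -3*b³)
O = 31548329/64 (O = 593 - (-3)*(¾ - ¼*(-6)³)³ = 593 - (-3)*(¾ - ¼*(-216))³ = 593 - (-3)*(¾ + 54)³ = 593 - (-3)*(219/4)³ = 593 - (-3)*10503459/64 = 593 - 1*(-31510377/64) = 593 + 31510377/64 = 31548329/64 ≈ 4.9294e+5)
-2009 + O = -2009 + 31548329/64 = 31419753/64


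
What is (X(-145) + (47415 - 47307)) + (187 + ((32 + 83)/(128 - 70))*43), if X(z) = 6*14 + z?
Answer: 18517/58 ≈ 319.26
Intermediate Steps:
X(z) = 84 + z
(X(-145) + (47415 - 47307)) + (187 + ((32 + 83)/(128 - 70))*43) = ((84 - 145) + (47415 - 47307)) + (187 + ((32 + 83)/(128 - 70))*43) = (-61 + 108) + (187 + (115/58)*43) = 47 + (187 + (115*(1/58))*43) = 47 + (187 + (115/58)*43) = 47 + (187 + 4945/58) = 47 + 15791/58 = 18517/58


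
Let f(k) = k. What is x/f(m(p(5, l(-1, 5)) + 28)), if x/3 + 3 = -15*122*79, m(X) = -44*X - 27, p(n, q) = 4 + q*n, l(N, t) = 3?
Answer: 433719/2095 ≈ 207.03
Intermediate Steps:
p(n, q) = 4 + n*q
m(X) = -27 - 44*X
x = -433719 (x = -9 + 3*(-15*122*79) = -9 + 3*(-1830*79) = -9 + 3*(-144570) = -9 - 433710 = -433719)
x/f(m(p(5, l(-1, 5)) + 28)) = -433719/(-27 - 44*((4 + 5*3) + 28)) = -433719/(-27 - 44*((4 + 15) + 28)) = -433719/(-27 - 44*(19 + 28)) = -433719/(-27 - 44*47) = -433719/(-27 - 2068) = -433719/(-2095) = -433719*(-1/2095) = 433719/2095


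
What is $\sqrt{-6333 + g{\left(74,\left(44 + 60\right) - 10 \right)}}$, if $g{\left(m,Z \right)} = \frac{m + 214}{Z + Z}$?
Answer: $\frac{i \sqrt{13986213}}{47} \approx 79.571 i$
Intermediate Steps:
$g{\left(m,Z \right)} = \frac{214 + m}{2 Z}$
$\sqrt{-6333 + g{\left(74,\left(44 + 60\right) - 10 \right)}} = \sqrt{-6333 + \frac{214 + 74}{2 \left(\left(44 + 60\right) - 10\right)}} = \sqrt{-6333 + \frac{1}{2} \frac{1}{104 - 10} \cdot 288} = \sqrt{-6333 + \frac{1}{2} \cdot \frac{1}{94} \cdot 288} = \sqrt{-6333 + \frac{72}{47}} = \sqrt{- \frac{297579}{47}} = \frac{i \sqrt{13986213}}{47}$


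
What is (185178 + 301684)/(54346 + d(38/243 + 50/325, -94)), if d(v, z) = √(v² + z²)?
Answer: 2276222572865007/254082721294180 - 768998529*√22044471829/7368398917531220 ≈ 8.9431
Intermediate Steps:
(185178 + 301684)/(54346 + d(38/243 + 50/325, -94)) = (185178 + 301684)/(54346 + √((38/243 + 50/325)² + (-94)²)) = 486862/(54346 + √((38*(1/243) + 50*(1/325))² + 8836)) = 486862/(54346 + √((38/243 + 2/13)² + 8836)) = 486862/(54346 + √((980/3159)² + 8836)) = 486862/(54346 + √(960400/9979281 + 8836)) = 486862/(54346 + √(88177887316/9979281)) = 486862/(54346 + 2*√22044471829/3159)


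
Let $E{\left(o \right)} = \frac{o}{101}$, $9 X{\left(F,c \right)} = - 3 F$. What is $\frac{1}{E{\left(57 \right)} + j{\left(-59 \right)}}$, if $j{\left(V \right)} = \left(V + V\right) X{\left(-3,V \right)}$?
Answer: $- \frac{101}{11861} \approx -0.0085153$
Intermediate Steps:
$X{\left(F,c \right)} = - \frac{F}{3}$ ($X{\left(F,c \right)} = \frac{\left(-3\right) F}{9} = - \frac{F}{3}$)
$j{\left(V \right)} = 2 V$ ($j{\left(V \right)} = \left(V + V\right) \left(\left(- \frac{1}{3}\right) \left(-3\right)\right) = 2 V 1 = 2 V$)
$E{\left(o \right)} = \frac{o}{101}$ ($E{\left(o \right)} = o \frac{1}{101} = \frac{o}{101}$)
$\frac{1}{E{\left(57 \right)} + j{\left(-59 \right)}} = \frac{1}{\frac{1}{101} \cdot 57 + 2 \left(-59\right)} = \frac{1}{\frac{57}{101} - 118} = \frac{1}{- \frac{11861}{101}} = - \frac{101}{11861}$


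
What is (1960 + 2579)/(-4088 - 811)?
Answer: -1513/1633 ≈ -0.92652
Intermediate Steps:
(1960 + 2579)/(-4088 - 811) = 4539/(-4899) = 4539*(-1/4899) = -1513/1633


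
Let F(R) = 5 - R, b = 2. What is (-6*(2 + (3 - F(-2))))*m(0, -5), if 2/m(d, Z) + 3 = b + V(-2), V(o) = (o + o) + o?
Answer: -24/7 ≈ -3.4286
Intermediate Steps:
V(o) = 3*o (V(o) = 2*o + o = 3*o)
m(d, Z) = -2/7 (m(d, Z) = 2/(-3 + (2 + 3*(-2))) = 2/(-3 + (2 - 6)) = 2/(-3 - 4) = 2/(-7) = 2*(-⅐) = -2/7)
(-6*(2 + (3 - F(-2))))*m(0, -5) = -6*(2 + (3 - (5 - 1*(-2))))*(-2/7) = -6*(2 + (3 - (5 + 2)))*(-2/7) = -6*(2 + (3 - 1*7))*(-2/7) = -6*(2 + (3 - 7))*(-2/7) = -6*(2 - 4)*(-2/7) = -6*(-2)*(-2/7) = 12*(-2/7) = -24/7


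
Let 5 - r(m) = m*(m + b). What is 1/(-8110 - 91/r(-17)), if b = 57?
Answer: -685/5555441 ≈ -0.00012330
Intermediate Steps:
r(m) = 5 - m*(57 + m) (r(m) = 5 - m*(m + 57) = 5 - m*(57 + m))
1/(-8110 - 91/r(-17)) = 1/(-8110 - 91/(5 - 1*(-17)² - 57*(-17))) = 1/(-8110 - 91/(5 - 1*289 + 969)) = 1/(-8110 - 91/(5 - 289 + 969)) = 1/(-8110 - 91/685) = 1/(-5555441/685) = -685/5555441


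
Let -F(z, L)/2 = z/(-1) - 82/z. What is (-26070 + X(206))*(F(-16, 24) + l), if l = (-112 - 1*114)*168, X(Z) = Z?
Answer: 983097106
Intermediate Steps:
l = -37968 (l = (-112 - 114)*168 = -226*168 = -37968)
F(z, L) = 2*z + 164/z (F(z, L) = -2*(z/(-1) - 82/z) = -2*(z*(-1) - 82/z) = -2*(-z - 82/z) = 2*z + 164/z)
(-26070 + X(206))*(F(-16, 24) + l) = (-26070 + 206)*((2*(-16) + 164/(-16)) - 37968) = -25864*((-32 + 164*(-1/16)) - 37968) = -25864*((-32 - 41/4) - 37968) = -25864*(-169/4 - 37968) = -25864*(-152041/4) = 983097106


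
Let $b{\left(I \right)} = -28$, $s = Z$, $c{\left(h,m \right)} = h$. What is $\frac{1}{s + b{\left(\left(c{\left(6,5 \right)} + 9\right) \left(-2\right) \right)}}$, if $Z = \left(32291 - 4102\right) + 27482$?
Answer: $\frac{1}{55643} \approx 1.7972 \cdot 10^{-5}$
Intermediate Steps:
$Z = 55671$ ($Z = 28189 + 27482 = 55671$)
$s = 55671$
$\frac{1}{s + b{\left(\left(c{\left(6,5 \right)} + 9\right) \left(-2\right) \right)}} = \frac{1}{55671 - 28} = \frac{1}{55643}$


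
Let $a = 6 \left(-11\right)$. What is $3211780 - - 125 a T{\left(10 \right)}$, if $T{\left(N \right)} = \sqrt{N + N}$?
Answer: $3211780 - 16500 \sqrt{5} \approx 3.1749 \cdot 10^{6}$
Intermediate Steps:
$a = -66$
$T{\left(N \right)} = \sqrt{2} \sqrt{N}$ ($T{\left(N \right)} = \sqrt{2 N} = \sqrt{2} \sqrt{N}$)
$3211780 - - 125 a T{\left(10 \right)} = 3211780 - \left(-125\right) \left(-66\right) \sqrt{2} \sqrt{10} = 3211780 - 8250 \cdot 2 \sqrt{5} = 3211780 - 16500 \sqrt{5}$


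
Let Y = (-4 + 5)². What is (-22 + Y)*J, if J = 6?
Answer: -126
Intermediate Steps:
Y = 1 (Y = 1² = 1)
(-22 + Y)*J = (-22 + 1)*6 = -21*6 = -126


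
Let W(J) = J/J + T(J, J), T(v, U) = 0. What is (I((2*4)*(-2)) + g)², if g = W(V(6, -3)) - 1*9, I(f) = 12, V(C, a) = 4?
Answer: 16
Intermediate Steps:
W(J) = 1 (W(J) = J/J + 0 = 1 + 0 = 1)
g = -8 (g = 1 - 1*9 = 1 - 9 = -8)
(I((2*4)*(-2)) + g)² = (12 - 8)² = 4² = 16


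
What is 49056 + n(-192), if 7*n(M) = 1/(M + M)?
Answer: 131862527/2688 ≈ 49056.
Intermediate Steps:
n(M) = 1/(14*M) (n(M) = 1/(7*(M + M)) = 1/(7*((2*M))) = (1/(2*M))/7 = 1/(14*M))
49056 + n(-192) = 49056 + (1/14)/(-192) = 49056 + (1/14)*(-1/192) = 49056 - 1/2688 = 131862527/2688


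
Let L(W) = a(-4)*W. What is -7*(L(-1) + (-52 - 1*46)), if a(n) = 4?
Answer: 714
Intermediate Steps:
L(W) = 4*W
-7*(L(-1) + (-52 - 1*46)) = -7*(4*(-1) + (-52 - 1*46)) = -7*(-4 + (-52 - 46)) = -7*(-4 - 98) = -7*(-102) = 714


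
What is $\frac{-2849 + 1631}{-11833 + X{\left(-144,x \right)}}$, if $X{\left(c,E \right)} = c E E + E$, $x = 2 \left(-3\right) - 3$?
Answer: $\frac{87}{1679} \approx 0.051817$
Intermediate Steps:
$x = -9$ ($x = -6 - 3 = -9$)
$X{\left(c,E \right)} = E + c E^{2}$ ($X{\left(c,E \right)} = E c E + E = c E^{2} + E = E + c E^{2}$)
$\frac{-2849 + 1631}{-11833 + X{\left(-144,x \right)}} = \frac{-2849 + 1631}{-11833 - 9 \left(1 - -1296\right)} = - \frac{1218}{-11833 - 9 \left(1 + 1296\right)} = - \frac{1218}{-11833 - 11673} = - \frac{1218}{-23506} = \left(-1218\right) \left(- \frac{1}{23506}\right) = \frac{87}{1679}$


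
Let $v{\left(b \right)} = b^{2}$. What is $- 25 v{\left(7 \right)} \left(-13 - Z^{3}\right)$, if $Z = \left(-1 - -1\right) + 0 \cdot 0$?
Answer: $15925$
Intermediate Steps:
$Z = 0$ ($Z = \left(-1 + 1\right) + 0 = 0 + 0 = 0$)
$- 25 v{\left(7 \right)} \left(-13 - Z^{3}\right) = - 25 \cdot 7^{2} \left(-13 - 0^{3}\right) = \left(-25\right) 49 \left(-13 - 0\right) = - 1225 \left(-13 + 0\right) = \left(-1225\right) \left(-13\right) = 15925$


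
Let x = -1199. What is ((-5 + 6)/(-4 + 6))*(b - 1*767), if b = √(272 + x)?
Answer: -767/2 + 3*I*√103/2 ≈ -383.5 + 15.223*I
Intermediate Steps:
b = 3*I*√103 (b = √(272 - 1199) = √(-927) = 3*I*√103 ≈ 30.447*I)
((-5 + 6)/(-4 + 6))*(b - 1*767) = ((-5 + 6)/(-4 + 6))*(3*I*√103 - 1*767) = (1/2)*(3*I*√103 - 767) = (1*(½))*(-767 + 3*I*√103) = (-767 + 3*I*√103)/2 = -767/2 + 3*I*√103/2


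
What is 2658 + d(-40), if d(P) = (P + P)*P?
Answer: 5858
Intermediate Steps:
d(P) = 2*P**2 (d(P) = (2*P)*P = 2*P**2)
2658 + d(-40) = 2658 + 2*(-40)**2 = 2658 + 2*1600 = 2658 + 3200 = 5858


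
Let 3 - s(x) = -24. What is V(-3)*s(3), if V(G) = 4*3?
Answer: 324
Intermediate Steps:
V(G) = 12
s(x) = 27 (s(x) = 3 - 1*(-24) = 3 + 24 = 27)
V(-3)*s(3) = 12*27 = 324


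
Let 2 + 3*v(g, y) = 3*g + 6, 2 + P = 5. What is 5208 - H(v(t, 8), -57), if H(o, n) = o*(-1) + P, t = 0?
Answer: 15619/3 ≈ 5206.3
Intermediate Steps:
P = 3 (P = -2 + 5 = 3)
v(g, y) = 4/3 + g (v(g, y) = -⅔ + (3*g + 6)/3 = -⅔ + (6 + 3*g)/3 = -⅔ + (2 + g) = 4/3 + g)
H(o, n) = 3 - o (H(o, n) = o*(-1) + 3 = -o + 3 = 3 - o)
5208 - H(v(t, 8), -57) = 5208 - (3 - (4/3 + 0)) = 5208 - (3 - 1*4/3) = 5208 - (3 - 4/3) = 5208 - 1*5/3 = 5208 - 5/3 = 15619/3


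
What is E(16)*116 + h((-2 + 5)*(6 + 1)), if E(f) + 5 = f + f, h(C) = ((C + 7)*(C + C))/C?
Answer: 3188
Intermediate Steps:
h(C) = 14 + 2*C (h(C) = ((7 + C)*(2*C))/C = (2*C*(7 + C))/C = 14 + 2*C)
E(f) = -5 + 2*f (E(f) = -5 + (f + f) = -5 + 2*f)
E(16)*116 + h((-2 + 5)*(6 + 1)) = (-5 + 2*16)*116 + (14 + 2*((-2 + 5)*(6 + 1))) = (-5 + 32)*116 + (14 + 2*(3*7)) = 27*116 + (14 + 2*21) = 3132 + (14 + 42) = 3132 + 56 = 3188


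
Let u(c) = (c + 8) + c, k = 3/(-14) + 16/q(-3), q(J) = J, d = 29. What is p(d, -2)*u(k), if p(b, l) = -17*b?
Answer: 32045/21 ≈ 1526.0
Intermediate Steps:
k = -233/42 (k = 3/(-14) + 16/(-3) = 3*(-1/14) + 16*(-⅓) = -3/14 - 16/3 = -233/42 ≈ -5.5476)
u(c) = 8 + 2*c (u(c) = (8 + c) + c = 8 + 2*c)
p(d, -2)*u(k) = (-17*29)*(8 + 2*(-233/42)) = -493*(8 - 233/21) = -493*(-65/21) = 32045/21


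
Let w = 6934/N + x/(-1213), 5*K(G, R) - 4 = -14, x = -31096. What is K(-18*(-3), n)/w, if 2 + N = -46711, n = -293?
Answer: -56662869/722088253 ≈ -0.078471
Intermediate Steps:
N = -46713 (N = -2 - 46711 = -46713)
K(G, R) = -2 (K(G, R) = 4/5 + (1/5)*(-14) = 4/5 - 14/5 = -2)
w = 1444176506/56662869 (w = 6934/(-46713) - 31096/(-1213) = 6934*(-1/46713) - 31096*(-1/1213) = -6934/46713 + 31096/1213 = 1444176506/56662869 ≈ 25.487)
K(-18*(-3), n)/w = -2/1444176506/56662869 = -2*56662869/1444176506 = -56662869/722088253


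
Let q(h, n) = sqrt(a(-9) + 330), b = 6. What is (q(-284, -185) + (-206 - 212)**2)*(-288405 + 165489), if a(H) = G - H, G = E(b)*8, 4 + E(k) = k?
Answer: -21476375184 - 122916*sqrt(355) ≈ -2.1479e+10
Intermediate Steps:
E(k) = -4 + k
G = 16 (G = (-4 + 6)*8 = 2*8 = 16)
a(H) = 16 - H
q(h, n) = sqrt(355) (q(h, n) = sqrt((16 - 1*(-9)) + 330) = sqrt((16 + 9) + 330) = sqrt(25 + 330) = sqrt(355))
(q(-284, -185) + (-206 - 212)**2)*(-288405 + 165489) = (sqrt(355) + (-206 - 212)**2)*(-288405 + 165489) = (sqrt(355) + (-418)**2)*(-122916) = (sqrt(355) + 174724)*(-122916) = (174724 + sqrt(355))*(-122916) = -21476375184 - 122916*sqrt(355)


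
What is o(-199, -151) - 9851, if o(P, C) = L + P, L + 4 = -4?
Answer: -10058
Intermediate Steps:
L = -8 (L = -4 - 4 = -8)
o(P, C) = -8 + P
o(-199, -151) - 9851 = (-8 - 199) - 9851 = -207 - 9851 = -10058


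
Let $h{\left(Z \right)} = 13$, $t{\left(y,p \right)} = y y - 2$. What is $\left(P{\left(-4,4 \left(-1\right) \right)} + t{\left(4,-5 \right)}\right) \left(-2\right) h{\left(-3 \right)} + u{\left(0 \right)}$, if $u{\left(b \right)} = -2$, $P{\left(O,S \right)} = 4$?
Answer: $-470$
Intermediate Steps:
$t{\left(y,p \right)} = -2 + y^{2}$ ($t{\left(y,p \right)} = y^{2} - 2 = -2 + y^{2}$)
$\left(P{\left(-4,4 \left(-1\right) \right)} + t{\left(4,-5 \right)}\right) \left(-2\right) h{\left(-3 \right)} + u{\left(0 \right)} = \left(4 - \left(2 - 4^{2}\right)\right) \left(-2\right) 13 - 2 = \left(4 + \left(-2 + 16\right)\right) \left(-2\right) 13 - 2 = \left(4 + 14\right) \left(-2\right) 13 - 2 = 18 \left(-2\right) 13 - 2 = \left(-36\right) 13 - 2 = -468 - 2 = -470$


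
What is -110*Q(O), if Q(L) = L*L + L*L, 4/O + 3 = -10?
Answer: -3520/169 ≈ -20.828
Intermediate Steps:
O = -4/13 (O = 4/(-3 - 10) = 4/(-13) = 4*(-1/13) = -4/13 ≈ -0.30769)
Q(L) = 2*L² (Q(L) = L² + L² = 2*L²)
-110*Q(O) = -220*(-4/13)² = -220*16/169 = -110*32/169 = -3520/169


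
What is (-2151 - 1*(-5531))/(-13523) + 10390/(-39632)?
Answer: -137230065/267971768 ≈ -0.51211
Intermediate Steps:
(-2151 - 1*(-5531))/(-13523) + 10390/(-39632) = (-2151 + 5531)*(-1/13523) + 10390*(-1/39632) = 3380*(-1/13523) - 5195/19816 = -3380/13523 - 5195/19816 = -137230065/267971768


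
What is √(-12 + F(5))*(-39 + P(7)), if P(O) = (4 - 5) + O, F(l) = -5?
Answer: -33*I*√17 ≈ -136.06*I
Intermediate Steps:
P(O) = -1 + O
√(-12 + F(5))*(-39 + P(7)) = √(-12 - 5)*(-39 + (-1 + 7)) = √(-17)*(-39 + 6) = (I*√17)*(-33) = -33*I*√17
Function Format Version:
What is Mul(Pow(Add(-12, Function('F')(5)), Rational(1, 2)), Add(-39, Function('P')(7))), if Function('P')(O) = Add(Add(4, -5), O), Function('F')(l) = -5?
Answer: Mul(-33, I, Pow(17, Rational(1, 2))) ≈ Mul(-136.06, I)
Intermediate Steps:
Function('P')(O) = Add(-1, O)
Mul(Pow(Add(-12, Function('F')(5)), Rational(1, 2)), Add(-39, Function('P')(7))) = Mul(Pow(Add(-12, -5), Rational(1, 2)), Add(-39, Add(-1, 7))) = Mul(Pow(-17, Rational(1, 2)), Add(-39, 6)) = Mul(Mul(I, Pow(17, Rational(1, 2))), -33) = Mul(-33, I, Pow(17, Rational(1, 2)))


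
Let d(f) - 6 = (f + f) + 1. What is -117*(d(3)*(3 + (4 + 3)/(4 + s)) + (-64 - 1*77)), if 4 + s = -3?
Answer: 15483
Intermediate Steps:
s = -7 (s = -4 - 3 = -7)
d(f) = 7 + 2*f (d(f) = 6 + ((f + f) + 1) = 6 + (2*f + 1) = 6 + (1 + 2*f) = 7 + 2*f)
-117*(d(3)*(3 + (4 + 3)/(4 + s)) + (-64 - 1*77)) = -117*((7 + 2*3)*(3 + (4 + 3)/(4 - 7)) + (-64 - 1*77)) = -117*((7 + 6)*(3 + 7/(-3)) + (-64 - 77)) = -117*(13*(3 + 7*(-⅓)) - 141) = -117*(13*(3 - 7/3) - 141) = -117*(13*(⅔) - 141) = -117*(26/3 - 141) = -117*(-397/3) = 15483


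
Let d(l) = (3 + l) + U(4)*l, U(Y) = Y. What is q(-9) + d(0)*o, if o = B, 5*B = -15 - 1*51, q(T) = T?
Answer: -243/5 ≈ -48.600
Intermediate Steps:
B = -66/5 (B = (-15 - 1*51)/5 = (-15 - 51)/5 = (⅕)*(-66) = -66/5 ≈ -13.200)
o = -66/5 ≈ -13.200
d(l) = 3 + 5*l (d(l) = (3 + l) + 4*l = 3 + 5*l)
q(-9) + d(0)*o = -9 + (3 + 5*0)*(-66/5) = -9 + (3 + 0)*(-66/5) = -9 + 3*(-66/5) = -9 - 198/5 = -243/5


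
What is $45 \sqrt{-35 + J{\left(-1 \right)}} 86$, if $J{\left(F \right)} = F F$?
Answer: $3870 i \sqrt{34} \approx 22566.0 i$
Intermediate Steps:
$J{\left(F \right)} = F^{2}$
$45 \sqrt{-35 + J{\left(-1 \right)}} 86 = 45 \sqrt{-35 + \left(-1\right)^{2}} \cdot 86 = 45 \sqrt{-35 + 1} \cdot 86 = 45 \sqrt{-34} \cdot 86 = 45 i \sqrt{34} \cdot 86 = 3870 i \sqrt{34}$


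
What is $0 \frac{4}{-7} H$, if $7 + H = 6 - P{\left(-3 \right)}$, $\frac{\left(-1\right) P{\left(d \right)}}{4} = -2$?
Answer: $0$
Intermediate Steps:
$P{\left(d \right)} = 8$ ($P{\left(d \right)} = \left(-4\right) \left(-2\right) = 8$)
$H = -9$ ($H = -7 + \left(6 - 8\right) = -7 - 2 = -9$)
$0 \frac{4}{-7} H = 0 \frac{4}{-7} \left(-9\right) = 0 \cdot 4 \left(- \frac{1}{7}\right) \left(-9\right) = 0 \left(- \frac{4}{7}\right) \left(-9\right) = 0 \left(-9\right) = 0$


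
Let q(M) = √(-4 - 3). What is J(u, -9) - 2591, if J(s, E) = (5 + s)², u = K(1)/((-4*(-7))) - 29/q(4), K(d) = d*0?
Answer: -18803/7 + 290*I*√7/7 ≈ -2686.1 + 109.61*I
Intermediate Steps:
K(d) = 0
q(M) = I*√7 (q(M) = √(-7) = I*√7)
u = 29*I*√7/7 (u = 0/((-4*(-7))) - 29*(-I*√7/7) = 0/28 - (-29)*I*√7/7 = 0*(1/28) + 29*I*√7/7 = 0 + 29*I*√7/7 = 29*I*√7/7 ≈ 10.961*I)
J(u, -9) - 2591 = (5 + 29*I*√7/7)² - 2591 = -2591 + (5 + 29*I*√7/7)²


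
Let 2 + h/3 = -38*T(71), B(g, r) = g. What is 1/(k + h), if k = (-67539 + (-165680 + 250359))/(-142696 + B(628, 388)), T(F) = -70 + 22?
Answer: 35517/194131637 ≈ 0.00018295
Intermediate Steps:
T(F) = -48
h = 5466 (h = -6 + 3*(-38*(-48)) = -6 + 3*1824 = -6 + 5472 = 5466)
k = -4285/35517 (k = (-67539 + (-165680 + 250359))/(-142696 + 628) = (-67539 + 84679)/(-142068) = 17140*(-1/142068) = -4285/35517 ≈ -0.12065)
1/(k + h) = 1/(-4285/35517 + 5466) = 1/(194131637/35517) = 35517/194131637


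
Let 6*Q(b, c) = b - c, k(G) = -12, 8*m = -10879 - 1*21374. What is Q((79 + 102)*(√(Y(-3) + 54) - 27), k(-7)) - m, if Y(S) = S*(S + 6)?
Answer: 25753/8 + 181*√5/2 ≈ 3421.5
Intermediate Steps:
m = -32253/8 (m = (-10879 - 1*21374)/8 = (-10879 - 21374)/8 = (⅛)*(-32253) = -32253/8 ≈ -4031.6)
Y(S) = S*(6 + S)
Q(b, c) = -c/6 + b/6 (Q(b, c) = (b - c)/6 = -c/6 + b/6)
Q((79 + 102)*(√(Y(-3) + 54) - 27), k(-7)) - m = (-⅙*(-12) + ((79 + 102)*(√(-3*(6 - 3) + 54) - 27))/6) - 1*(-32253/8) = (2 + (181*(√(-3*3 + 54) - 27))/6) + 32253/8 = (2 + (181*(√(-9 + 54) - 27))/6) + 32253/8 = (2 + (181*(√45 - 27))/6) + 32253/8 = (2 + (181*(3*√5 - 27))/6) + 32253/8 = (2 + (181*(-27 + 3*√5))/6) + 32253/8 = (2 + (-4887 + 543*√5)/6) + 32253/8 = (2 + (-1629/2 + 181*√5/2)) + 32253/8 = (-1625/2 + 181*√5/2) + 32253/8 = 25753/8 + 181*√5/2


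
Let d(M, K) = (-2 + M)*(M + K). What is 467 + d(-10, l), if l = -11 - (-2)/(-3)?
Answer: 727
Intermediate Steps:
l = -35/3 (l = -11 - (-2)*(-1)/3 = -11 - 1*⅔ = -11 - ⅔ = -35/3 ≈ -11.667)
d(M, K) = (-2 + M)*(K + M)
467 + d(-10, l) = 467 + ((-10)² - 2*(-35/3) - 2*(-10) - 35/3*(-10)) = 467 + (100 + 70/3 + 20 + 350/3) = 467 + 260 = 727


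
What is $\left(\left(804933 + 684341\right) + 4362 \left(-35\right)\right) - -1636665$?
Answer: $2973269$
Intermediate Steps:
$\left(\left(804933 + 684341\right) + 4362 \left(-35\right)\right) - -1636665 = \left(1489274 - 152670\right) + 1636665 = 1336604 + 1636665 = 2973269$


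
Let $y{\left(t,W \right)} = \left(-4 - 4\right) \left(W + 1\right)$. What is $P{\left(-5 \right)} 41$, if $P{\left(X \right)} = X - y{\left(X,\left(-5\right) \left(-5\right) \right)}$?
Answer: $8323$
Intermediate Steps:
$y{\left(t,W \right)} = -8 - 8 W$ ($y{\left(t,W \right)} = - 8 \left(1 + W\right) = -8 - 8 W$)
$P{\left(X \right)} = 208 + X$ ($P{\left(X \right)} = X - \left(-8 - 8 \left(\left(-5\right) \left(-5\right)\right)\right) = X - \left(-8 - 200\right) = X - -208 = X + 208 = 208 + X$)
$P{\left(-5 \right)} 41 = \left(208 - 5\right) 41 = 203 \cdot 41 = 8323$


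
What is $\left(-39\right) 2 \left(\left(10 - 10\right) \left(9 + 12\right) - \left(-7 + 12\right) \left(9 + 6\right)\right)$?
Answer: $5850$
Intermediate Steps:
$\left(-39\right) 2 \left(\left(10 - 10\right) \left(9 + 12\right) - \left(-7 + 12\right) \left(9 + 6\right)\right) = - 78 \left(0 \cdot 21 - 5 \cdot 15\right) = - 78 \left(0 - 75\right) = \left(-78\right) \left(-75\right) = 5850$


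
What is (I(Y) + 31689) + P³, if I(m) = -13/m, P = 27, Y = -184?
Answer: 9452461/184 ≈ 51372.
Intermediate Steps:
(I(Y) + 31689) + P³ = (-13/(-184) + 31689) + 27³ = (-13*(-1/184) + 31689) + 19683 = (13/184 + 31689) + 19683 = 5830789/184 + 19683 = 9452461/184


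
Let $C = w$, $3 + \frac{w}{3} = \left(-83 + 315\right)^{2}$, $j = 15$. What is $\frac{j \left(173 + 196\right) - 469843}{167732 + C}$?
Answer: $- \frac{464308}{329195} \approx -1.4104$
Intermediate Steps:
$w = 161463$ ($w = -9 + 3 \left(-83 + 315\right)^{2} = -9 + 3 \cdot 232^{2} = -9 + 3 \cdot 53824 = -9 + 161472 = 161463$)
$C = 161463$
$\frac{j \left(173 + 196\right) - 469843}{167732 + C} = \frac{15 \left(173 + 196\right) - 469843}{167732 + 161463} = \frac{15 \cdot 369 - 469843}{329195} = \left(5535 - 469843\right) \frac{1}{329195} = \left(-464308\right) \frac{1}{329195} = - \frac{464308}{329195}$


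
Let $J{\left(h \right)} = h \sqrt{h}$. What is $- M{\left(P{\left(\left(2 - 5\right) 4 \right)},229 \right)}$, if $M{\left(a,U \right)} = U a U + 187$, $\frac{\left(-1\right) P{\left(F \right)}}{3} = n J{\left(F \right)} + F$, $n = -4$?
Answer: $-1888063 + 15103008 i \sqrt{3} \approx -1.8881 \cdot 10^{6} + 2.6159 \cdot 10^{7} i$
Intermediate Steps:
$J{\left(h \right)} = h^{\frac{3}{2}}$
$P{\left(F \right)} = - 3 F + 12 F^{\frac{3}{2}}$ ($P{\left(F \right)} = - 3 \left(- 4 F^{\frac{3}{2}} + F\right) = - 3 \left(F - 4 F^{\frac{3}{2}}\right) = - 3 F + 12 F^{\frac{3}{2}}$)
$M{\left(a,U \right)} = 187 + a U^{2}$ ($M{\left(a,U \right)} = a U^{2} + 187 = 187 + a U^{2}$)
$- M{\left(P{\left(\left(2 - 5\right) 4 \right)},229 \right)} = - (187 + \left(- 3 \left(2 - 5\right) 4 + 12 \left(\left(2 - 5\right) 4\right)^{\frac{3}{2}}\right) 229^{2}) = - (187 + \left(- 3 \left(\left(-3\right) 4\right) + 12 \left(\left(-3\right) 4\right)^{\frac{3}{2}}\right) 52441) = - (187 + \left(\left(-3\right) \left(-12\right) + 12 \left(-12\right)^{\frac{3}{2}}\right) 52441) = - (187 + \left(36 + 12 \left(- 24 i \sqrt{3}\right)\right) 52441) = - (187 + \left(36 - 288 i \sqrt{3}\right) 52441) = - (187 + \left(1887876 - 15103008 i \sqrt{3}\right)) = - (1888063 - 15103008 i \sqrt{3}) = -1888063 + 15103008 i \sqrt{3}$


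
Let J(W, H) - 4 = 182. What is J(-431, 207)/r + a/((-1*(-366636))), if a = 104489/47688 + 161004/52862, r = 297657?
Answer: 9768852842844887/15283801918498029984 ≈ 0.00063916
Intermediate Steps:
J(W, H) = 186 (J(W, H) = 4 + 182 = 186)
a = 6600728135/1260441528 (a = 104489*(1/47688) + 161004*(1/52862) = 104489/47688 + 80502/26431 = 6600728135/1260441528 ≈ 5.2368)
J(-431, 207)/r + a/((-1*(-366636))) = 186/297657 + 6600728135/(1260441528*((-1*(-366636)))) = 186*(1/297657) + (6600728135/1260441528)/366636 = 62/99219 + (6600728135/1260441528)*(1/366636) = 62/99219 + 6600728135/462123240059808 = 9768852842844887/15283801918498029984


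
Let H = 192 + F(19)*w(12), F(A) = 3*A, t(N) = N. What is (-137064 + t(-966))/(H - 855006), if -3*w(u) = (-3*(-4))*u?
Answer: 4601/28585 ≈ 0.16096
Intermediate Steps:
w(u) = -4*u (w(u) = -(-3*(-4))*u/3 = -4*u)
H = -2544 (H = 192 + (3*19)*(-4*12) = 192 + 57*(-48) = 192 - 2736 = -2544)
(-137064 + t(-966))/(H - 855006) = (-137064 - 966)/(-2544 - 855006) = -138030/(-857550) = -138030*(-1/857550) = 4601/28585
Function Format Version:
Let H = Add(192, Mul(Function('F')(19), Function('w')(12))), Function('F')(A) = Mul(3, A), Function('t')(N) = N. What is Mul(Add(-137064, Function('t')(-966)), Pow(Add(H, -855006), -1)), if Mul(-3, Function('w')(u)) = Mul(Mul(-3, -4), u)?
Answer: Rational(4601, 28585) ≈ 0.16096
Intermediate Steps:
Function('w')(u) = Mul(-4, u) (Function('w')(u) = Mul(Rational(-1, 3), Mul(Mul(-3, -4), u)) = Mul(Rational(-1, 3), Mul(12, u)) = Mul(-4, u))
H = -2544 (H = Add(192, Mul(Mul(3, 19), Mul(-4, 12))) = Add(192, Mul(57, -48)) = Add(192, -2736) = -2544)
Mul(Add(-137064, Function('t')(-966)), Pow(Add(H, -855006), -1)) = Mul(Add(-137064, -966), Pow(Add(-2544, -855006), -1)) = Mul(-138030, Pow(-857550, -1)) = Mul(-138030, Rational(-1, 857550)) = Rational(4601, 28585)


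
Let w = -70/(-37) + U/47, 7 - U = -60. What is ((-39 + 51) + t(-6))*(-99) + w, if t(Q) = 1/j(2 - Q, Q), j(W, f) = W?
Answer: -16653465/13912 ≈ -1197.1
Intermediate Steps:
U = 67 (U = 7 - 1*(-60) = 7 + 60 = 67)
t(Q) = 1/(2 - Q)
w = 5769/1739 (w = -70/(-37) + 67/47 = -70*(-1/37) + 67*(1/47) = 70/37 + 67/47 = 5769/1739 ≈ 3.3174)
((-39 + 51) + t(-6))*(-99) + w = ((-39 + 51) - 1/(-2 - 6))*(-99) + 5769/1739 = (12 - 1/(-8))*(-99) + 5769/1739 = (12 - 1*(-⅛))*(-99) + 5769/1739 = (12 + ⅛)*(-99) + 5769/1739 = (97/8)*(-99) + 5769/1739 = -9603/8 + 5769/1739 = -16653465/13912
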